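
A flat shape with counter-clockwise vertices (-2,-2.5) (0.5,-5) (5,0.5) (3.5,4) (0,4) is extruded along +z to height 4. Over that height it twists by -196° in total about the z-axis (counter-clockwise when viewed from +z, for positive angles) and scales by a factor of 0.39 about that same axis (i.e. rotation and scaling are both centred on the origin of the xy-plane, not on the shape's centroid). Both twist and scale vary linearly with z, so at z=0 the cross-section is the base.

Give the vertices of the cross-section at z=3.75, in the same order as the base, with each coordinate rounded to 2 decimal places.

t = z/height = 3.75/4 = 0.9375
s = 1 + (scale-1)·z/height = 1 + (0.39-1)·3.75/4 = 0.428125
θ = twist·z/height = -196°·3.75/4 = -183.7500° = -3.207043 rad
cos θ = -0.997859, sin θ = 0.065403 (intermediates below are computed at full precision and shown rounded to 5 d.p.)
v1: (-2,-2.5) → rotate → (2.15923,2.36384) → ×s → (0.92442,1.01202) → (0.92,1.01)
v2: (0.5,-5) → rotate → (-0.17191,5.02200) → ×s → (-0.07360,2.15004) → (-0.07,2.15)
v3: (5,0.5) → rotate → (-5.02200,-0.17191) → ×s → (-2.15004,-0.07360) → (-2.15,-0.07)
v4: (3.5,4) → rotate → (-3.75412,-3.76252) → ×s → (-1.60723,-1.61083) → (-1.61,-1.61)
v5: (0,4) → rotate → (-0.26161,-3.99144) → ×s → (-0.11200,-1.70883) → (-0.11,-1.71)

Cross-section at z=3.75: (0.92,1.01) (-0.07,2.15) (-2.15,-0.07) (-1.61,-1.61) (-0.11,-1.71)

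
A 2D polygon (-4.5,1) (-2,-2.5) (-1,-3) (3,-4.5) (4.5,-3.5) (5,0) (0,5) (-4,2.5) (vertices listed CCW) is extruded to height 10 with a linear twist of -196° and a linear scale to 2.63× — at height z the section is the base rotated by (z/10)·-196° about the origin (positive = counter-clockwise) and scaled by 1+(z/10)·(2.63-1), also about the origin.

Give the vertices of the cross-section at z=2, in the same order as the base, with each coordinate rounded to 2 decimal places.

t = z/height = 2/10 = 0.2
s = 1 + (scale-1)·z/height = 1 + (2.63-1)·2/10 = 1.326000
θ = twist·z/height = -196°·2/10 = -39.2000° = -0.684169 rad
cos θ = 0.774944, sin θ = -0.632029 (intermediates below are computed at full precision and shown rounded to 5 d.p.)
v1: (-4.5,1) → rotate → (-2.85522,3.61908) → ×s → (-3.78602,4.79890) → (-3.79,4.80)
v2: (-2,-2.5) → rotate → (-3.12996,-0.67330) → ×s → (-4.15033,-0.89280) → (-4.15,-0.89)
v3: (-1,-3) → rotate → (-2.67103,-1.69280) → ×s → (-3.54179,-2.24466) → (-3.54,-2.24)
v4: (3,-4.5) → rotate → (-0.51930,-5.38334) → ×s → (-0.68859,-7.13831) → (-0.69,-7.14)
v5: (4.5,-3.5) → rotate → (1.27515,-5.55644) → ×s → (1.69085,-7.36784) → (1.69,-7.37)
v6: (5,0) → rotate → (3.87472,-3.16015) → ×s → (5.13788,-4.19035) → (5.14,-4.19)
v7: (0,5) → rotate → (3.16015,3.87472) → ×s → (4.19035,5.13788) → (4.19,5.14)
v8: (-4,2.5) → rotate → (-1.51970,4.46548) → ×s → (-2.01513,5.92122) → (-2.02,5.92)

Cross-section at z=2: (-3.79,4.80) (-4.15,-0.89) (-3.54,-2.24) (-0.69,-7.14) (1.69,-7.37) (5.14,-4.19) (4.19,5.14) (-2.02,5.92)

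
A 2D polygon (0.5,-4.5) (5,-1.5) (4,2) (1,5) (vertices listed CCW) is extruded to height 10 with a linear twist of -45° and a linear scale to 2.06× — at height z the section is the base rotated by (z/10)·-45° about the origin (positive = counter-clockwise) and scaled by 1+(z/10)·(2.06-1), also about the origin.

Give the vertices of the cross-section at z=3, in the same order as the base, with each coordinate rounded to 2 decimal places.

t = z/height = 3/10 = 0.3
s = 1 + (scale-1)·z/height = 1 + (2.06-1)·3/10 = 1.318000
θ = twist·z/height = -45°·3/10 = -13.5000° = -0.235619 rad
cos θ = 0.972370, sin θ = -0.233445 (intermediates below are computed at full precision and shown rounded to 5 d.p.)
v1: (0.5,-4.5) → rotate → (-0.56432,-4.49239) → ×s → (-0.74377,-5.92097) → (-0.74,-5.92)
v2: (5,-1.5) → rotate → (4.51168,-2.62578) → ×s → (5.94640,-3.46078) → (5.95,-3.46)
v3: (4,2) → rotate → (4.35637,1.01096) → ×s → (5.74170,1.33244) → (5.74,1.33)
v4: (1,5) → rotate → (2.13960,4.62840) → ×s → (2.81999,6.10024) → (2.82,6.10)

Cross-section at z=3: (-0.74,-5.92) (5.95,-3.46) (5.74,1.33) (2.82,6.10)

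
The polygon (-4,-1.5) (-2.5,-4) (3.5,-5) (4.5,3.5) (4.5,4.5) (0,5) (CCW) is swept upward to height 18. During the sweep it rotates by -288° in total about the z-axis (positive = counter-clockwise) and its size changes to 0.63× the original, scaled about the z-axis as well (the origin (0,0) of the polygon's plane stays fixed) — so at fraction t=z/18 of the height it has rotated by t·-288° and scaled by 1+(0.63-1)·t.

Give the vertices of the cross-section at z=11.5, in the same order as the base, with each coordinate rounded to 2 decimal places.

Cross-section at z=11.5: (3.13,0.93) (2.12,2.91) (-2.40,4.00) (-3.61,-2.43) (-3.67,-3.19) (-0.27,-3.81)

t = z/height = 11.5/18 = 0.638889
s = 1 + (scale-1)·z/height = 1 + (0.63-1)·11.5/18 = 0.763611
θ = twist·z/height = -288°·11.5/18 = -184.0000° = -3.211406 rad
cos θ = -0.997564, sin θ = 0.069756 (intermediates below are computed at full precision and shown rounded to 5 d.p.)
v1: (-4,-1.5) → rotate → (4.09489,1.21732) → ×s → (3.12690,0.92956) → (3.13,0.93)
v2: (-2.5,-4) → rotate → (2.77294,3.81587) → ×s → (2.11744,2.91384) → (2.12,2.91)
v3: (3.5,-5) → rotate → (-3.14269,5.23197) → ×s → (-2.39979,3.99519) → (-2.40,4.00)
v4: (4.5,3.5) → rotate → (-4.73319,-3.17757) → ×s → (-3.61431,-2.42643) → (-3.61,-2.43)
v5: (4.5,4.5) → rotate → (-4.80294,-4.17513) → ×s → (-3.66758,-3.18818) → (-3.67,-3.19)
v6: (0,5) → rotate → (-0.34878,-4.98782) → ×s → (-0.26633,-3.80875) → (-0.27,-3.81)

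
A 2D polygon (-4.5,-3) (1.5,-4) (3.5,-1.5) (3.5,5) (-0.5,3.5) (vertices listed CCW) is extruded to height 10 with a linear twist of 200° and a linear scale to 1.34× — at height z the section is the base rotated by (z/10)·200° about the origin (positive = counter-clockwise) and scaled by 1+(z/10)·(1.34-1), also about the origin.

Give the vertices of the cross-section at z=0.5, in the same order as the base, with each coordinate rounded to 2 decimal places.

t = z/height = 0.5/10 = 0.05
s = 1 + (scale-1)·z/height = 1 + (1.34-1)·0.5/10 = 1.017000
θ = twist·z/height = 200°·0.5/10 = 10.0000° = 0.174533 rad
cos θ = 0.984808, sin θ = 0.173648 (intermediates below are computed at full precision and shown rounded to 5 d.p.)
v1: (-4.5,-3) → rotate → (-3.91069,-3.73584) → ×s → (-3.97717,-3.79935) → (-3.98,-3.80)
v2: (1.5,-4) → rotate → (2.17180,-3.67876) → ×s → (2.20873,-3.74130) → (2.21,-3.74)
v3: (3.5,-1.5) → rotate → (3.70730,-0.86944) → ×s → (3.77032,-0.88422) → (3.77,-0.88)
v4: (3.5,5) → rotate → (2.57859,5.53181) → ×s → (2.62242,5.62585) → (2.62,5.63)
v5: (-0.5,3.5) → rotate → (-1.10017,3.36000) → ×s → (-1.11888,3.41712) → (-1.12,3.42)

Cross-section at z=0.5: (-3.98,-3.80) (2.21,-3.74) (3.77,-0.88) (2.62,5.63) (-1.12,3.42)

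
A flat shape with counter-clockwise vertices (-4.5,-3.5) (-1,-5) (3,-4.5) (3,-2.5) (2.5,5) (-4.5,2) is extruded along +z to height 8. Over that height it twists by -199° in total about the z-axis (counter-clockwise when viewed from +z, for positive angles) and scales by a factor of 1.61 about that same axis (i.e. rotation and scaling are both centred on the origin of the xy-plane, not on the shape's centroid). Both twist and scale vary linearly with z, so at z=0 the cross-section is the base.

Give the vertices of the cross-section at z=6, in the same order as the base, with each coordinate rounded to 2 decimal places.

t = z/height = 6/8 = 0.75
s = 1 + (scale-1)·z/height = 1 + (1.61-1)·6/8 = 1.457500
θ = twist·z/height = -199°·6/8 = -149.2500° = -2.604904 rad
cos θ = -0.859406, sin θ = -0.511293 (intermediates below are computed at full precision and shown rounded to 5 d.p.)
v1: (-4.5,-3.5) → rotate → (2.07780,5.30874) → ×s → (3.02840,7.73749) → (3.03,7.74)
v2: (-1,-5) → rotate → (-1.69706,4.80833) → ×s → (-2.47346,7.00813) → (-2.47,7.01)
v3: (3,-4.5) → rotate → (-4.87904,2.33345) → ×s → (-7.11120,3.40100) → (-7.11,3.40)
v4: (3,-2.5) → rotate → (-3.85645,0.61464) → ×s → (-5.62078,0.89583) → (-5.62,0.90)
v5: (2.5,5) → rotate → (0.40795,-5.57526) → ×s → (0.59459,-8.12595) → (0.59,-8.13)
v6: (-4.5,2) → rotate → (4.88992,0.58201) → ×s → (7.12705,0.84827) → (7.13,0.85)

Cross-section at z=6: (3.03,7.74) (-2.47,7.01) (-7.11,3.40) (-5.62,0.90) (0.59,-8.13) (7.13,0.85)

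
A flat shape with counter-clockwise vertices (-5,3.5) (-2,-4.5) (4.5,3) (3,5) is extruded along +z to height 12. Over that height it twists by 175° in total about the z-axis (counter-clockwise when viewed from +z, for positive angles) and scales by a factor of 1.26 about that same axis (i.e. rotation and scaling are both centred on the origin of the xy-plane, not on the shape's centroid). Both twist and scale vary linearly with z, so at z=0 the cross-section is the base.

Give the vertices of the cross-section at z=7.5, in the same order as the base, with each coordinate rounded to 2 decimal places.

Cross-section at z=7.5: (-1.91,-6.83) (5.71,-0.46) (-5.03,3.78) (-6.64,1.36)

t = z/height = 7.5/12 = 0.625
s = 1 + (scale-1)·z/height = 1 + (1.26-1)·7.5/12 = 1.162500
θ = twist·z/height = 175°·7.5/12 = 109.3750° = 1.908954 rad
cos θ = -0.331750, sin θ = 0.943368 (intermediates below are computed at full precision and shown rounded to 5 d.p.)
v1: (-5,3.5) → rotate → (-1.64304,-5.87796) → ×s → (-1.91003,-6.83313) → (-1.91,-6.83)
v2: (-2,-4.5) → rotate → (4.90865,-0.39386) → ×s → (5.70631,-0.45786) → (5.71,-0.46)
v3: (4.5,3) → rotate → (-4.32298,3.24991) → ×s → (-5.02546,3.77801) → (-5.03,3.78)
v4: (3,5) → rotate → (-5.71209,1.17135) → ×s → (-6.64030,1.36170) → (-6.64,1.36)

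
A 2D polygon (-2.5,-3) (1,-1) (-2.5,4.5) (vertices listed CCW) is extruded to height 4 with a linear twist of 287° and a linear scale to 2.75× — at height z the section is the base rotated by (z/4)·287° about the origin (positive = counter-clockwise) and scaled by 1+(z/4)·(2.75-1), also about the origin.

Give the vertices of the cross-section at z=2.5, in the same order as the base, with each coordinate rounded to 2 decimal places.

Cross-section at z=2.5: (5.30,6.22) (-2.07,2.12) (5.13,-9.48)

t = z/height = 2.5/4 = 0.625
s = 1 + (scale-1)·z/height = 1 + (2.75-1)·2.5/4 = 2.093750
θ = twist·z/height = 287°·2.5/4 = 179.3750° = 3.130684 rad
cos θ = -0.999941, sin θ = 0.010908 (intermediates below are computed at full precision and shown rounded to 5 d.p.)
v1: (-2.5,-3) → rotate → (2.53258,2.97255) → ×s → (5.30258,6.22378) → (5.30,6.22)
v2: (1,-1) → rotate → (-0.98903,1.01085) → ×s → (-2.07079,2.11646) → (-2.07,2.12)
v3: (-2.5,4.5) → rotate → (2.45076,-4.52700) → ×s → (5.13129,-9.47841) → (5.13,-9.48)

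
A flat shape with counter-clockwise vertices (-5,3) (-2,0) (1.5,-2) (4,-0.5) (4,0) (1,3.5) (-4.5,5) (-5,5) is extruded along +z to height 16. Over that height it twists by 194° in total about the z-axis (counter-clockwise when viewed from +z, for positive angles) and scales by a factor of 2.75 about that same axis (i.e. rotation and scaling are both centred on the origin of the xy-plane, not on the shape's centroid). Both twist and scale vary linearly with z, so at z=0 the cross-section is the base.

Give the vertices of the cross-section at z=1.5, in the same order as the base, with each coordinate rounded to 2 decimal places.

t = z/height = 1.5/16 = 0.09375
s = 1 + (scale-1)·z/height = 1 + (2.75-1)·1.5/16 = 1.164063
θ = twist·z/height = 194°·1.5/16 = 18.1875° = 0.317432 rad
cos θ = 0.950040, sin θ = 0.312128 (intermediates below are computed at full precision and shown rounded to 5 d.p.)
v1: (-5,3) → rotate → (-5.68658,1.28948) → ×s → (-6.61954,1.50104) → (-6.62,1.50)
v2: (-2,0) → rotate → (-1.90008,-0.62426) → ×s → (-2.21181,-0.72667) → (-2.21,-0.73)
v3: (1.5,-2) → rotate → (2.04932,-1.43189) → ×s → (2.38553,-1.66681) → (2.39,-1.67)
v4: (4,-0.5) → rotate → (3.95622,0.77349) → ×s → (4.60529,0.90039) → (4.61,0.90)
v5: (4,0) → rotate → (3.80016,1.24851) → ×s → (4.42362,1.45334) → (4.42,1.45)
v6: (1,3.5) → rotate → (-0.14241,3.63727) → ×s → (-0.16577,4.23401) → (-0.17,4.23)
v7: (-4.5,5) → rotate → (-5.83582,3.34563) → ×s → (-6.79326,3.89452) → (-6.79,3.89)
v8: (-5,5) → rotate → (-6.31084,3.18956) → ×s → (-7.34621,3.71285) → (-7.35,3.71)

Cross-section at z=1.5: (-6.62,1.50) (-2.21,-0.73) (2.39,-1.67) (4.61,0.90) (4.42,1.45) (-0.17,4.23) (-6.79,3.89) (-7.35,3.71)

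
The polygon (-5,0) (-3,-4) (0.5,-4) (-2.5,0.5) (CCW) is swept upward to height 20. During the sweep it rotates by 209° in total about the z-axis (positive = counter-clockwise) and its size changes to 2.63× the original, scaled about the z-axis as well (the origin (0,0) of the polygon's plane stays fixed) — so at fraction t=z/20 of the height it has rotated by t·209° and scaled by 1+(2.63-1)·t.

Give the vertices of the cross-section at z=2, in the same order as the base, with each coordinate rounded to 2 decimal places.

t = z/height = 2/20 = 0.1
s = 1 + (scale-1)·z/height = 1 + (2.63-1)·2/20 = 1.163000
θ = twist·z/height = 209°·2/20 = 20.9000° = 0.364774 rad
cos θ = 0.934204, sin θ = 0.356738 (intermediates below are computed at full precision and shown rounded to 5 d.p.)
v1: (-5,0) → rotate → (-4.67102,-1.78369) → ×s → (-5.43240,-2.07443) → (-5.43,-2.07)
v2: (-3,-4) → rotate → (-1.37566,-4.80703) → ×s → (-1.59989,-5.59058) → (-1.60,-5.59)
v3: (0.5,-4) → rotate → (1.89405,-3.55845) → ×s → (2.20279,-4.13848) → (2.20,-4.14)
v4: (-2.5,0.5) → rotate → (-2.51388,-0.42474) → ×s → (-2.92364,-0.49398) → (-2.92,-0.49)

Cross-section at z=2: (-5.43,-2.07) (-1.60,-5.59) (2.20,-4.14) (-2.92,-0.49)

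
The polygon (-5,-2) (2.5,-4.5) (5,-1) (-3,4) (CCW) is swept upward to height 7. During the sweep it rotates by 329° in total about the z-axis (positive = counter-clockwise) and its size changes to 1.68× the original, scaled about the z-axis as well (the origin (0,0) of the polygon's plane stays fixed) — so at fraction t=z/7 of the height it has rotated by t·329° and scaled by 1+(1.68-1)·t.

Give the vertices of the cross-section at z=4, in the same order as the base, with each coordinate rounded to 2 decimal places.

t = z/height = 4/7 = 0.571429
s = 1 + (scale-1)·z/height = 1 + (1.68-1)·4/7 = 1.388571
θ = twist·z/height = 329°·4/7 = 188.0000° = 3.281219 rad
cos θ = -0.990268, sin θ = -0.139173 (intermediates below are computed at full precision and shown rounded to 5 d.p.)
v1: (-5,-2) → rotate → (4.67299,2.67640) → ×s → (6.48879,3.71637) → (6.49,3.72)
v2: (2.5,-4.5) → rotate → (-3.10195,4.10827) → ×s → (-4.30728,5.70463) → (-4.31,5.70)
v3: (5,-1) → rotate → (-5.09051,0.29440) → ×s → (-7.06854,0.40880) → (-7.07,0.41)
v4: (-3,4) → rotate → (3.52750,-3.54355) → ×s → (4.89818,-4.92048) → (4.90,-4.92)

Cross-section at z=4: (6.49,3.72) (-4.31,5.70) (-7.07,0.41) (4.90,-4.92)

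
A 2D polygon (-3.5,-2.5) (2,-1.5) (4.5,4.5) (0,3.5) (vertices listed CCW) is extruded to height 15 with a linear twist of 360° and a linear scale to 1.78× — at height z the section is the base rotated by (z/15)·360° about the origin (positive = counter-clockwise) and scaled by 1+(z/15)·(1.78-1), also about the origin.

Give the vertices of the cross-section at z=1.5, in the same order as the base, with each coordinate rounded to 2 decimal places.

Cross-section at z=1.5: (-1.47,-4.40) (2.69,-0.04) (1.07,6.78) (-2.22,3.05)

t = z/height = 1.5/15 = 0.1
s = 1 + (scale-1)·z/height = 1 + (1.78-1)·1.5/15 = 1.078000
θ = twist·z/height = 360°·1.5/15 = 36.0000° = 0.628319 rad
cos θ = 0.809017, sin θ = 0.587785 (intermediates below are computed at full precision and shown rounded to 5 d.p.)
v1: (-3.5,-2.5) → rotate → (-1.36210,-4.07979) → ×s → (-1.46834,-4.39801) → (-1.47,-4.40)
v2: (2,-1.5) → rotate → (2.49971,-0.03795) → ×s → (2.69469,-0.04092) → (2.69,-0.04)
v3: (4.5,4.5) → rotate → (0.99554,6.28561) → ×s → (1.07320,6.77589) → (1.07,6.78)
v4: (0,3.5) → rotate → (-2.05725,2.83156) → ×s → (-2.21771,3.05242) → (-2.22,3.05)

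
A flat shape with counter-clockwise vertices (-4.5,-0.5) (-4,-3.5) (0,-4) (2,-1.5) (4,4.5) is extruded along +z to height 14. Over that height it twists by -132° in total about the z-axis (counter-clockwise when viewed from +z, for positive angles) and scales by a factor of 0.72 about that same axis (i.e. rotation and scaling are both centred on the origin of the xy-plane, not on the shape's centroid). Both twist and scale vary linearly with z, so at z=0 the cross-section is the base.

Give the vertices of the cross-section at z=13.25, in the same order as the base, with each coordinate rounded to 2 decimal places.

t = z/height = 13.25/14 = 0.946429
s = 1 + (scale-1)·z/height = 1 + (0.72-1)·13.25/14 = 0.735000
θ = twist·z/height = -132°·13.25/14 = -124.9286° = -2.180415 rad
cos θ = -0.572555, sin θ = -0.819866 (intermediates below are computed at full precision and shown rounded to 5 d.p.)
v1: (-4.5,-0.5) → rotate → (2.16656,3.97568) → ×s → (1.59242,2.92212) → (1.59,2.92)
v2: (-4,-3.5) → rotate → (-0.57931,5.28341) → ×s → (-0.42580,3.88330) → (-0.43,3.88)
v3: (0,-4) → rotate → (-3.27947,2.29022) → ×s → (-2.41041,1.68331) → (-2.41,1.68)
v4: (2,-1.5) → rotate → (-2.37491,-0.78090) → ×s → (-1.74556,-0.57396) → (-1.75,-0.57)
v5: (4,4.5) → rotate → (1.39918,-5.85596) → ×s → (1.02840,-4.30413) → (1.03,-4.30)

Cross-section at z=13.25: (1.59,2.92) (-0.43,3.88) (-2.41,1.68) (-1.75,-0.57) (1.03,-4.30)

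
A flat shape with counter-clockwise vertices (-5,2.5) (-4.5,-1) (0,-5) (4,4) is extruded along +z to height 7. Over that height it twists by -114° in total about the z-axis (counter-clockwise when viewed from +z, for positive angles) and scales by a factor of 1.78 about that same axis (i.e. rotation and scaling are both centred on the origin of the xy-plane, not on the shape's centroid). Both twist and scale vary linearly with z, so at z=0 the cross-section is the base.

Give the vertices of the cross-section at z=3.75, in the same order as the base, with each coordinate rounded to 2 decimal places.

t = z/height = 3.75/7 = 0.535714
s = 1 + (scale-1)·z/height = 1 + (1.78-1)·3.75/7 = 1.417857
θ = twist·z/height = -114°·3.75/7 = -61.0714° = -1.065898 rad
cos θ = 0.483719, sin θ = -0.875223 (intermediates below are computed at full precision and shown rounded to 5 d.p.)
v1: (-5,2.5) → rotate → (-0.23054,5.58541) → ×s → (-0.32687,7.91932) → (-0.33,7.92)
v2: (-4.5,-1) → rotate → (-3.05196,3.45479) → ×s → (-4.32724,4.89839) → (-4.33,4.90)
v3: (0,-5) → rotate → (-4.37612,-2.41859) → ×s → (-6.20471,-3.42922) → (-6.20,-3.43)
v4: (4,4) → rotate → (5.43577,-1.56602) → ×s → (7.70714,-2.22039) → (7.71,-2.22)

Cross-section at z=3.75: (-0.33,7.92) (-4.33,4.90) (-6.20,-3.43) (7.71,-2.22)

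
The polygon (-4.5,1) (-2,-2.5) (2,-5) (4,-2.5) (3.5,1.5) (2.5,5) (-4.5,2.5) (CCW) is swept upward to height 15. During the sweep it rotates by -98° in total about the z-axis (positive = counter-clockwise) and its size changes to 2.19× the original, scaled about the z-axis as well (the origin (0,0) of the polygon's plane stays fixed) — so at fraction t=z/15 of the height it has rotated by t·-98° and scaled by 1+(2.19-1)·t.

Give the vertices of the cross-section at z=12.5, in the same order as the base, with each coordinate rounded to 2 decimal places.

t = z/height = 12.5/15 = 0.833333
s = 1 + (scale-1)·z/height = 1 + (2.19-1)·12.5/15 = 1.991667
θ = twist·z/height = -98°·12.5/15 = -81.6667° = -1.425352 rad
cos θ = 0.144932, sin θ = -0.989442 (intermediates below are computed at full precision and shown rounded to 5 d.p.)
v1: (-4.5,1) → rotate → (0.33725,4.59742) → ×s → (0.67169,9.15653) → (0.67,9.16)
v2: (-2,-2.5) → rotate → (-2.76347,1.61655) → ×s → (-5.50391,3.21964) → (-5.50,3.22)
v3: (2,-5) → rotate → (-4.65734,-2.70354) → ×s → (-9.27588,-5.38456) → (-9.28,-5.38)
v4: (4,-2.5) → rotate → (-1.89388,-4.32010) → ×s → (-3.77197,-8.60419) → (-3.77,-8.60)
v5: (3.5,1.5) → rotate → (1.99142,-3.24565) → ×s → (3.96625,-6.46425) → (3.97,-6.46)
v6: (2.5,5) → rotate → (5.30954,-1.74894) → ×s → (10.57483,-3.48332) → (10.57,-3.48)
v7: (-4.5,2.5) → rotate → (1.82141,4.81482) → ×s → (3.62764,9.58951) → (3.63,9.59)

Cross-section at z=12.5: (0.67,9.16) (-5.50,3.22) (-9.28,-5.38) (-3.77,-8.60) (3.97,-6.46) (10.57,-3.48) (3.63,9.59)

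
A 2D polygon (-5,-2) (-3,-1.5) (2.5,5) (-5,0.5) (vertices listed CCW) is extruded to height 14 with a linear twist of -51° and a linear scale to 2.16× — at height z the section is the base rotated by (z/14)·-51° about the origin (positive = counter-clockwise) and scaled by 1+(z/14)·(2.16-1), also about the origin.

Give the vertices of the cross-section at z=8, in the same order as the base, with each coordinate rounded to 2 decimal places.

t = z/height = 8/14 = 0.571429
s = 1 + (scale-1)·z/height = 1 + (2.16-1)·8/14 = 1.662857
θ = twist·z/height = -51°·8/14 = -29.1429° = -0.508639 rad
cos θ = 0.873408, sin θ = -0.486989 (intermediates below are computed at full precision and shown rounded to 5 d.p.)
v1: (-5,-2) → rotate → (-5.34102,0.68813) → ×s → (-8.88135,1.14426) → (-8.88,1.14)
v2: (-3,-1.5) → rotate → (-3.35071,0.15085) → ×s → (-5.57175,0.25085) → (-5.57,0.25)
v3: (2.5,5) → rotate → (4.61846,3.14957) → ×s → (7.67985,5.23728) → (7.68,5.24)
v4: (-5,0.5) → rotate → (-4.12355,2.87165) → ×s → (-6.85687,4.77514) → (-6.86,4.78)

Cross-section at z=8: (-8.88,1.14) (-5.57,0.25) (7.68,5.24) (-6.86,4.78)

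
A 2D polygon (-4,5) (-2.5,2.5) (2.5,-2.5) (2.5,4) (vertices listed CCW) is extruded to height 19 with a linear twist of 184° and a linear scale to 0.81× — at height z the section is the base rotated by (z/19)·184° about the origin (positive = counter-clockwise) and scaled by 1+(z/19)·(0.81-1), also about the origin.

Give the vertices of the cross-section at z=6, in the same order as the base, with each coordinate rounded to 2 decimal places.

t = z/height = 6/19 = 0.315789
s = 1 + (scale-1)·z/height = 1 + (0.81-1)·6/19 = 0.940000
θ = twist·z/height = 184°·6/19 = 58.1053° = 1.014128 rad
cos θ = 0.528360, sin θ = 0.849020 (intermediates below are computed at full precision and shown rounded to 5 d.p.)
v1: (-4,5) → rotate → (-6.35854,-0.75428) → ×s → (-5.97703,-0.70902) → (-5.98,-0.71)
v2: (-2.5,2.5) → rotate → (-3.44345,-0.80165) → ×s → (-3.23684,-0.75355) → (-3.24,-0.75)
v3: (2.5,-2.5) → rotate → (3.44345,0.80165) → ×s → (3.23684,0.75355) → (3.24,0.75)
v4: (2.5,4) → rotate → (-2.07518,4.23599) → ×s → (-1.95067,3.98183) → (-1.95,3.98)

Cross-section at z=6: (-5.98,-0.71) (-3.24,-0.75) (3.24,0.75) (-1.95,3.98)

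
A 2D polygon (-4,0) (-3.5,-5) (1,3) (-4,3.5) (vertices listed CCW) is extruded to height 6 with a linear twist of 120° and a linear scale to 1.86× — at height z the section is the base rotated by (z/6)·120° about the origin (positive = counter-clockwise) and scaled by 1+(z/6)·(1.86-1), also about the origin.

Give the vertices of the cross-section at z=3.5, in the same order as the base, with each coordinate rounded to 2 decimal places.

t = z/height = 3.5/6 = 0.583333
s = 1 + (scale-1)·z/height = 1 + (1.86-1)·3.5/6 = 1.501667
θ = twist·z/height = 120°·3.5/6 = 70.0000° = 1.221730 rad
cos θ = 0.342020, sin θ = 0.939693 (intermediates below are computed at full precision and shown rounded to 5 d.p.)
v1: (-4,0) → rotate → (-1.36808,-3.75877) → ×s → (-2.05440,-5.64442) → (-2.05,-5.64)
v2: (-3.5,-5) → rotate → (3.50139,-4.99902) → ×s → (5.25792,-7.50687) → (5.26,-7.51)
v3: (1,3) → rotate → (-2.47706,1.96575) → ×s → (-3.71972,2.95191) → (-3.72,2.95)
v4: (-4,3.5) → rotate → (-4.65700,-2.56170) → ×s → (-6.99327,-3.84682) → (-6.99,-3.85)

Cross-section at z=3.5: (-2.05,-5.64) (5.26,-7.51) (-3.72,2.95) (-6.99,-3.85)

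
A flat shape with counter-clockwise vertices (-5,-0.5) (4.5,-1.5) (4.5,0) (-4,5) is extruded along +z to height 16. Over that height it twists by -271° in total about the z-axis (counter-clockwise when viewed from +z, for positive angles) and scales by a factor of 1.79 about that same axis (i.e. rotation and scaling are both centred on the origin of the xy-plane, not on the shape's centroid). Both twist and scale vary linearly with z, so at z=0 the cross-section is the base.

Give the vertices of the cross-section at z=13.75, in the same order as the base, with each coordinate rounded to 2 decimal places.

t = z/height = 13.75/16 = 0.859375
s = 1 + (scale-1)·z/height = 1 + (1.79-1)·13.75/16 = 1.678906
θ = twist·z/height = -271°·13.75/16 = -232.8906° = -4.064708 rad
cos θ = -0.603338, sin θ = 0.797485 (intermediates below are computed at full precision and shown rounded to 5 d.p.)
v1: (-5,-0.5) → rotate → (3.41544,-3.68576) → ×s → (5.73420,-6.18804) → (5.73,-6.19)
v2: (4.5,-1.5) → rotate → (-1.51880,4.49369) → ×s → (-2.54992,7.54449) → (-2.55,7.54)
v3: (4.5,0) → rotate → (-2.71502,3.58868) → ×s → (-4.55827,6.02506) → (-4.56,6.03)
v4: (-4,5) → rotate → (-1.57407,-6.20663) → ×s → (-2.64272,-10.42036) → (-2.64,-10.42)

Cross-section at z=13.75: (5.73,-6.19) (-2.55,7.54) (-4.56,6.03) (-2.64,-10.42)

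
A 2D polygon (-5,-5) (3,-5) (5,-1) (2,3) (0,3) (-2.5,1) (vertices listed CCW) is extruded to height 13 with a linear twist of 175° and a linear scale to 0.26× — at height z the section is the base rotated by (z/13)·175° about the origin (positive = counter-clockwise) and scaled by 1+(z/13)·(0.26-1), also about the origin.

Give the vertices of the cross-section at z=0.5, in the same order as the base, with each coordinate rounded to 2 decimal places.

Cross-section at z=0.5: (-4.25,-5.39) (3.46,-4.48) (4.94,-0.40) (1.59,3.12) (-0.34,2.89) (-2.53,0.68)

t = z/height = 0.5/13 = 0.0384615
s = 1 + (scale-1)·z/height = 1 + (0.26-1)·0.5/13 = 0.971538
θ = twist·z/height = 175°·0.5/13 = 6.7308° = 0.117474 rad
cos θ = 0.993108, sin θ = 0.117204 (intermediates below are computed at full precision and shown rounded to 5 d.p.)
v1: (-5,-5) → rotate → (-4.37952,-5.55156) → ×s → (-4.25487,-5.39355) → (-4.25,-5.39)
v2: (3,-5) → rotate → (3.56534,-4.61393) → ×s → (3.46387,-4.48261) → (3.46,-4.48)
v3: (5,-1) → rotate → (5.08274,-0.40709) → ×s → (4.93808,-0.39550) → (4.94,-0.40)
v4: (2,3) → rotate → (1.63460,3.21373) → ×s → (1.58808,3.12226) → (1.59,3.12)
v5: (0,3) → rotate → (-0.35161,2.97932) → ×s → (-0.34160,2.89453) → (-0.34,2.89)
v6: (-2.5,1) → rotate → (-2.59997,0.70010) → ×s → (-2.52597,0.68017) → (-2.53,0.68)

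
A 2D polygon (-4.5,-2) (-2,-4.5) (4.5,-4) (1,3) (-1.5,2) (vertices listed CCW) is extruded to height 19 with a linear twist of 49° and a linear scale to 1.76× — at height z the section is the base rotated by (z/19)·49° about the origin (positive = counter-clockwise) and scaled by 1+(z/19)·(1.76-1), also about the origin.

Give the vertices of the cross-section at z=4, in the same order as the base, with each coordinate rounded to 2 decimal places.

t = z/height = 4/19 = 0.210526
s = 1 + (scale-1)·z/height = 1 + (1.76-1)·4/19 = 1.160000
θ = twist·z/height = 49°·4/19 = 10.3158° = 0.180044 rad
cos θ = 0.983836, sin θ = 0.179073 (intermediates below are computed at full precision and shown rounded to 5 d.p.)
v1: (-4.5,-2) → rotate → (-4.06911,-2.77350) → ×s → (-4.72017,-3.21726) → (-4.72,-3.22)
v2: (-2,-4.5) → rotate → (-1.16184,-4.78541) → ×s → (-1.34774,-5.55107) → (-1.35,-5.55)
v3: (4.5,-4) → rotate → (5.14355,-3.12951) → ×s → (5.96652,-3.63023) → (5.97,-3.63)
v4: (1,3) → rotate → (0.44662,3.13058) → ×s → (0.51807,3.63147) → (0.52,3.63)
v5: (-1.5,2) → rotate → (-1.83390,1.69906) → ×s → (-2.12732,1.97091) → (-2.13,1.97)

Cross-section at z=4: (-4.72,-3.22) (-1.35,-5.55) (5.97,-3.63) (0.52,3.63) (-2.13,1.97)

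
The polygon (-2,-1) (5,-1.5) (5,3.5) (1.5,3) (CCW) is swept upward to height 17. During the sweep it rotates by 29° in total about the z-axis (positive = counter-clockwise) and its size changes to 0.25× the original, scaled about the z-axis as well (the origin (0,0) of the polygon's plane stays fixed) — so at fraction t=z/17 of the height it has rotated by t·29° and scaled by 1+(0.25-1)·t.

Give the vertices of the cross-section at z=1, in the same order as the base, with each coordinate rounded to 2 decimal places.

t = z/height = 1/17 = 0.0588235
s = 1 + (scale-1)·z/height = 1 + (0.25-1)·1/17 = 0.955882
θ = twist·z/height = 29°·1/17 = 1.7059° = 0.029773 rad
cos θ = 0.999557, sin θ = 0.029769 (intermediates below are computed at full precision and shown rounded to 5 d.p.)
v1: (-2,-1) → rotate → (-1.96934,-1.05909) → ×s → (-1.88246,-1.01237) → (-1.88,-1.01)
v2: (5,-1.5) → rotate → (5.04244,-1.35049) → ×s → (4.81998,-1.29091) → (4.82,-1.29)
v3: (5,3.5) → rotate → (4.89359,3.64729) → ×s → (4.67770,3.48638) → (4.68,3.49)
v4: (1.5,3) → rotate → (1.41003,3.04332) → ×s → (1.34782,2.90906) → (1.35,2.91)

Cross-section at z=1: (-1.88,-1.01) (4.82,-1.29) (4.68,3.49) (1.35,2.91)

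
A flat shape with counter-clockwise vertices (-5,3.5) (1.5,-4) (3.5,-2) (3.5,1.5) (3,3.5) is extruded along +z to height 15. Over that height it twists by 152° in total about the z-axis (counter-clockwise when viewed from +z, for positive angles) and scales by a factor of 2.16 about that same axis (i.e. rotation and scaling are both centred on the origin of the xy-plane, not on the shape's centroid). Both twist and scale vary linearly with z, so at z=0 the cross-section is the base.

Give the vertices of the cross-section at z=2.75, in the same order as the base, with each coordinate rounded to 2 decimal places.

t = z/height = 2.75/15 = 0.183333
s = 1 + (scale-1)·z/height = 1 + (2.16-1)·2.75/15 = 1.212667
θ = twist·z/height = 152°·2.75/15 = 27.8667° = 0.486365 rad
cos θ = 0.884038, sin θ = 0.467416 (intermediates below are computed at full precision and shown rounded to 5 d.p.)
v1: (-5,3.5) → rotate → (-6.05614,0.75705) → ×s → (-7.34408,0.91805) → (-7.34,0.92)
v2: (1.5,-4) → rotate → (3.19572,-2.83503) → ×s → (3.87534,-3.43794) → (3.88,-3.44)
v3: (3.5,-2) → rotate → (4.02896,-0.13212) → ×s → (4.88579,-0.16022) → (4.89,-0.16)
v4: (3.5,1.5) → rotate → (2.39301,2.96201) → ×s → (2.90192,3.59193) → (2.90,3.59)
v5: (3,3.5) → rotate → (1.01616,4.49638) → ×s → (1.23226,5.45261) → (1.23,5.45)

Cross-section at z=2.75: (-7.34,0.92) (3.88,-3.44) (4.89,-0.16) (2.90,3.59) (1.23,5.45)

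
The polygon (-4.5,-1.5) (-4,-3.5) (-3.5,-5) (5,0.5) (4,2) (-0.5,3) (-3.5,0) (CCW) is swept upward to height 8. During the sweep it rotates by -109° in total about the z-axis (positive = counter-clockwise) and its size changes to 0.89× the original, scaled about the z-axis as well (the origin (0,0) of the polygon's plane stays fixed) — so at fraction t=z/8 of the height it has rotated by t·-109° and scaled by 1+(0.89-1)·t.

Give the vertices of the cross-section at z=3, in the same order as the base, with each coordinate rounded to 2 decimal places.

Cross-section at z=3: (-4.20,1.74) (-5.10,-0.03) (-5.67,-1.43) (3.94,-2.77) (4.15,-1.06) (1.52,2.49) (-2.54,2.20)

t = z/height = 3/8 = 0.375
s = 1 + (scale-1)·z/height = 1 + (0.89-1)·3/8 = 0.958750
θ = twist·z/height = -109°·3/8 = -40.8750° = -0.713403 rad
cos θ = 0.756139, sin θ = -0.654411 (intermediates below are computed at full precision and shown rounded to 5 d.p.)
v1: (-4.5,-1.5) → rotate → (-4.38424,1.81064) → ×s → (-4.20339,1.73595) → (-4.20,1.74)
v2: (-4,-3.5) → rotate → (-5.31499,-0.02884) → ×s → (-5.09575,-0.02765) → (-5.10,-0.03)
v3: (-3.5,-5) → rotate → (-5.91854,-1.49026) → ×s → (-5.67440,-1.42878) → (-5.67,-1.43)
v4: (5,0.5) → rotate → (4.10790,-2.89399) → ×s → (3.93845,-2.77461) → (3.94,-2.77)
v5: (4,2) → rotate → (4.33338,-1.10537) → ×s → (4.15463,-1.05977) → (4.15,-1.06)
v6: (-0.5,3) → rotate → (1.58516,2.59562) → ×s → (1.51978,2.48855) → (1.52,2.49)
v7: (-3.5,0) → rotate → (-2.64649,2.29044) → ×s → (-2.53732,2.19596) → (-2.54,2.20)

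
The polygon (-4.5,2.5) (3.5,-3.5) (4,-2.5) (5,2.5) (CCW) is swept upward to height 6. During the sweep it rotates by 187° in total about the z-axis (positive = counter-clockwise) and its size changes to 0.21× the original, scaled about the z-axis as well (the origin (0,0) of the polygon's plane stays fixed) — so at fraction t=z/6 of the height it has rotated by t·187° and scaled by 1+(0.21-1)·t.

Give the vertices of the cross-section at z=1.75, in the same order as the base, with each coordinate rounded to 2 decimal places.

Cross-section at z=1.75: (-3.58,-1.70) (3.76,0.63) (3.35,1.39) (0.67,4.25)

t = z/height = 1.75/6 = 0.291667
s = 1 + (scale-1)·z/height = 1 + (0.21-1)·1.75/6 = 0.769583
θ = twist·z/height = 187°·1.75/6 = 54.5417° = 0.951932 rad
cos θ = 0.580111, sin θ = 0.814538 (intermediates below are computed at full precision and shown rounded to 5 d.p.)
v1: (-4.5,2.5) → rotate → (-4.64684,-2.21514) → ×s → (-3.57613,-1.70474) → (-3.58,-1.70)
v2: (3.5,-3.5) → rotate → (4.88127,0.82049) → ×s → (3.75654,0.63144) → (3.76,0.63)
v3: (4,-2.5) → rotate → (4.35679,1.80787) → ×s → (3.35291,1.39131) → (3.35,1.39)
v4: (5,2.5) → rotate → (0.86421,5.52296) → ×s → (0.66508,4.25038) → (0.67,4.25)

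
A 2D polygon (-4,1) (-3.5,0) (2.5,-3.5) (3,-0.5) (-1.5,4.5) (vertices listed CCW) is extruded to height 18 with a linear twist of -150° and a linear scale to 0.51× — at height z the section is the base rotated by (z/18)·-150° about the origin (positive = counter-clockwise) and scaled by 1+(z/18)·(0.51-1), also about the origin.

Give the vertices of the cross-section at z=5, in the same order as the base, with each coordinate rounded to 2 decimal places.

Cross-section at z=5: (-2.01,2.94) (-2.26,2.01) (-0.40,-3.69) (1.65,-2.05) (1.62,3.77)

t = z/height = 5/18 = 0.277778
s = 1 + (scale-1)·z/height = 1 + (0.51-1)·5/18 = 0.863889
θ = twist·z/height = -150°·5/18 = -41.6667° = -0.727221 rad
cos θ = 0.747025, sin θ = -0.664796 (intermediates below are computed at full precision and shown rounded to 5 d.p.)
v1: (-4,1) → rotate → (-2.32330,3.40621) → ×s → (-2.00708,2.94259) → (-2.01,2.94)
v2: (-3.5,0) → rotate → (-2.61459,2.32679) → ×s → (-2.25871,2.01008) → (-2.26,2.01)
v3: (2.5,-3.5) → rotate → (-0.45922,-4.27658) → ×s → (-0.39672,-3.69449) → (-0.40,-3.69)
v4: (3,-0.5) → rotate → (1.90868,-2.36790) → ×s → (1.64889,-2.04560) → (1.65,-2.05)
v5: (-1.5,4.5) → rotate → (1.87104,4.35881) → ×s → (1.61637,3.76552) → (1.62,3.77)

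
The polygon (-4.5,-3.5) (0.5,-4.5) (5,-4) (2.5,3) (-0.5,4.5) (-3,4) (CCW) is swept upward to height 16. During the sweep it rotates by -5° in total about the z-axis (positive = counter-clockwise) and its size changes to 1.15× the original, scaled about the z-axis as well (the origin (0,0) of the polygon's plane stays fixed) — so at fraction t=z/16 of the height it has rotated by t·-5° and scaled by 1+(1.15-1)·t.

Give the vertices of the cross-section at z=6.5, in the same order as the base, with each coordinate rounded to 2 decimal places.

Cross-section at z=6.5: (-4.90,-3.54) (0.36,-4.79) (5.15,-4.43) (2.76,3.09) (-0.36,4.79) (-3.03,4.35)

t = z/height = 6.5/16 = 0.40625
s = 1 + (scale-1)·z/height = 1 + (1.15-1)·6.5/16 = 1.060938
θ = twist·z/height = -5°·6.5/16 = -2.0313° = -0.035452 rad
cos θ = 0.999372, sin θ = -0.035445 (intermediates below are computed at full precision and shown rounded to 5 d.p.)
v1: (-4.5,-3.5) → rotate → (-4.62123,-3.33830) → ×s → (-4.90283,-3.54173) → (-4.90,-3.54)
v2: (0.5,-4.5) → rotate → (0.34019,-4.51489) → ×s → (0.36092,-4.79002) → (0.36,-4.79)
v3: (5,-4) → rotate → (4.85508,-4.17471) → ×s → (5.15094,-4.42911) → (5.15,-4.43)
v4: (2.5,3) → rotate → (2.60476,2.90950) → ×s → (2.76349,3.08680) → (2.76,3.09)
v5: (-0.5,4.5) → rotate → (-0.34019,4.51489) → ×s → (-0.36092,4.79002) → (-0.36,4.79)
v6: (-3,4) → rotate → (-2.85634,4.10382) → ×s → (-3.03039,4.35390) → (-3.03,4.35)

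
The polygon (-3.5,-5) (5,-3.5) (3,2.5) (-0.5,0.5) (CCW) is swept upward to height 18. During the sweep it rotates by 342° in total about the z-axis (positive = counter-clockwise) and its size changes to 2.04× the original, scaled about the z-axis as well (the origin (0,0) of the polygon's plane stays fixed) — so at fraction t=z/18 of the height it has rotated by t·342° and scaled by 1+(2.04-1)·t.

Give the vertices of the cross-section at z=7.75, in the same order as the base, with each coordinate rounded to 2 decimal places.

t = z/height = 7.75/18 = 0.430556
s = 1 + (scale-1)·z/height = 1 + (2.04-1)·7.75/18 = 1.447778
θ = twist·z/height = 342°·7.75/18 = 147.2500° = 2.569997 rad
cos θ = -0.841039, sin θ = 0.540974 (intermediates below are computed at full precision and shown rounded to 5 d.p.)
v1: (-3.5,-5) → rotate → (5.64851,2.31178) → ×s → (8.17779,3.34695) → (8.18,3.35)
v2: (5,-3.5) → rotate → (-2.31178,5.64851) → ×s → (-3.34695,8.17779) → (-3.35,8.18)
v3: (3,2.5) → rotate → (-3.87555,-0.47967) → ×s → (-5.61094,-0.69446) → (-5.61,-0.69)
v4: (-0.5,0.5) → rotate → (0.15003,-0.69101) → ×s → (0.21721,-1.00042) → (0.22,-1.00)

Cross-section at z=7.75: (8.18,3.35) (-3.35,8.18) (-5.61,-0.69) (0.22,-1.00)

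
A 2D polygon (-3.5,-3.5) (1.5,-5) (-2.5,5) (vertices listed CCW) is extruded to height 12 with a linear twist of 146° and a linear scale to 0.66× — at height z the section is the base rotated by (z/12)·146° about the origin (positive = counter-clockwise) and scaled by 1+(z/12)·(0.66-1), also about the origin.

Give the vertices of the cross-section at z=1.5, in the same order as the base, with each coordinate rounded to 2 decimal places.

t = z/height = 1.5/12 = 0.125
s = 1 + (scale-1)·z/height = 1 + (0.66-1)·1.5/12 = 0.957500
θ = twist·z/height = 146°·1.5/12 = 18.2500° = 0.318523 rad
cos θ = 0.949699, sin θ = 0.313164 (intermediates below are computed at full precision and shown rounded to 5 d.p.)
v1: (-3.5,-3.5) → rotate → (-2.22787,-4.42002) → ×s → (-2.13319,-4.23217) → (-2.13,-4.23)
v2: (1.5,-5) → rotate → (2.99037,-4.27875) → ×s → (2.86328,-4.09690) → (2.86,-4.10)
v3: (-2.5,5) → rotate → (-3.94007,3.96559) → ×s → (-3.77261,3.79705) → (-3.77,3.80)

Cross-section at z=1.5: (-2.13,-4.23) (2.86,-4.10) (-3.77,3.80)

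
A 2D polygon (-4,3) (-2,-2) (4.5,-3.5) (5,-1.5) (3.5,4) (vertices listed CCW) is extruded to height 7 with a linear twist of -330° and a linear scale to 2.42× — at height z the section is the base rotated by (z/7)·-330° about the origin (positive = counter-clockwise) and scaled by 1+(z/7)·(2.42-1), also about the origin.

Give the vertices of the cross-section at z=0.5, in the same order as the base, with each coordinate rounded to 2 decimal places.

Cross-section at z=0.5: (-2.72,4.79) (-2.90,-1.14) (3.00,-5.52) (4.39,-3.72) (5.30,2.50)

t = z/height = 0.5/7 = 0.0714286
s = 1 + (scale-1)·z/height = 1 + (2.42-1)·0.5/7 = 1.101429
θ = twist·z/height = -330°·0.5/7 = -23.5714° = -0.411399 rad
cos θ = 0.916562, sin θ = -0.399892 (intermediates below are computed at full precision and shown rounded to 5 d.p.)
v1: (-4,3) → rotate → (-2.46657,4.34925) → ×s → (-2.71675,4.79039) → (-2.72,4.79)
v2: (-2,-2) → rotate → (-2.63291,-1.03334) → ×s → (-2.89996,-1.13815) → (-2.90,-1.14)
v3: (4.5,-3.5) → rotate → (2.72491,-5.00748) → ×s → (3.00129,-5.51538) → (3.00,-5.52)
v4: (5,-1.5) → rotate → (3.98297,-3.37430) → ×s → (4.38696,-3.71655) → (4.39,-3.72)
v5: (3.5,4) → rotate → (4.80754,2.26663) → ×s → (5.29516,2.49653) → (5.30,2.50)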